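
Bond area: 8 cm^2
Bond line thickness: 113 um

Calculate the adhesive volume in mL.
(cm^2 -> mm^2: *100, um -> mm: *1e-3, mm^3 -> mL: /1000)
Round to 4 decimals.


V = 8*100 * 113*1e-3 / 1000
= 0.0904 mL

0.0904


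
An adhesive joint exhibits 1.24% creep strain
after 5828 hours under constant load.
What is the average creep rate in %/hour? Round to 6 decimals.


Creep rate = strain / time
= 1.24 / 5828
= 0.000213 %/h

0.000213


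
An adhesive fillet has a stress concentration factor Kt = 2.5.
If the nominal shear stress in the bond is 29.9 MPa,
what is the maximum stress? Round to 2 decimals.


Max stress = 29.9 * 2.5 = 74.75 MPa

74.75


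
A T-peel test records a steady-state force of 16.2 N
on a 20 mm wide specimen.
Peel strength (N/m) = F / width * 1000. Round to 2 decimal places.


Peel strength = 16.2 / 20 * 1000
= 810.00 N/m

810.00


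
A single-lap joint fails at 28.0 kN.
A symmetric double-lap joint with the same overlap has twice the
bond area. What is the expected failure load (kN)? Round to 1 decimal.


Double-lap load = 2 * 28.0 = 56.0 kN

56.0


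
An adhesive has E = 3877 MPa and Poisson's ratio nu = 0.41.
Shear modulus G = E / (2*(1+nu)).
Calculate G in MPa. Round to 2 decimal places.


G = 3877 / (2*(1+0.41))
= 3877 / 2.82
= 1374.82 MPa

1374.82


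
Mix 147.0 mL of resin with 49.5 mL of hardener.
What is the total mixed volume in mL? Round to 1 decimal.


Total = 147.0 + 49.5 = 196.5 mL

196.5


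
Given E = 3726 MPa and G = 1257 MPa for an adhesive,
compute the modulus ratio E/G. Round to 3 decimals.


E/G ratio = 3726 / 1257 = 2.964

2.964


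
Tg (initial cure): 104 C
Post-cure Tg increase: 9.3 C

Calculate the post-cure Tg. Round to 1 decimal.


Post-cure Tg = 104 + 9.3 = 113.3 C

113.3


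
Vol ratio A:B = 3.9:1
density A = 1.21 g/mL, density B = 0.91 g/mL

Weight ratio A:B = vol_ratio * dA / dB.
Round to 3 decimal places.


Weight ratio = 3.9 * 1.21 / 0.91
= 5.186

5.186


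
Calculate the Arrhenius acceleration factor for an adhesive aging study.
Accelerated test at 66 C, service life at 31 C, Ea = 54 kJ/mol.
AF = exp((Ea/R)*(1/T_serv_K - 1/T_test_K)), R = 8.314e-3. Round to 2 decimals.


T_test = 339.15 K, T_serv = 304.15 K
Ea/R = 54 / 0.008314 = 6495.07
AF = exp(6495.07 * (1/304.15 - 1/339.15))
= 9.06

9.06


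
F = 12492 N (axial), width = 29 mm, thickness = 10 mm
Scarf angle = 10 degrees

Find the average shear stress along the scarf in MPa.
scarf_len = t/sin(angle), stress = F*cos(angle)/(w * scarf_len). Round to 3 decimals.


scarf_len = 10/sin(10 deg) = 57.5877
cos(10 deg) = 0.984808
stress = 12492*0.984808/(29*57.5877) = 7.366 MPa

7.366


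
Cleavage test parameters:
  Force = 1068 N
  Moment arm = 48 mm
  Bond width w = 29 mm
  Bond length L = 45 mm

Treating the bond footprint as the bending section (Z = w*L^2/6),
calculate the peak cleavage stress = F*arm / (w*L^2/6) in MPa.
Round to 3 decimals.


M = 1068 * 48 = 51264 N*mm
Z = 29 * 45^2 / 6 = 58725 / 6 mm^3
sigma = M / Z = 6 * 51264 / 58725 = 307584 / 58725
= 5.238 MPa

5.238


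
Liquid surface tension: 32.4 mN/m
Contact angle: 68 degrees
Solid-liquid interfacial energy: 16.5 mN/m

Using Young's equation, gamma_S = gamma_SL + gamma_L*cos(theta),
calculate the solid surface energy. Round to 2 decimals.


gamma_S = 16.5 + 32.4 * cos(68)
= 28.64 mN/m

28.64


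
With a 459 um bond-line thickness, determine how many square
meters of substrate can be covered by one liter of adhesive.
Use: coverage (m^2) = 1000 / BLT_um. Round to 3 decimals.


Coverage = 1000 / 459 = 2.179 m^2

2.179


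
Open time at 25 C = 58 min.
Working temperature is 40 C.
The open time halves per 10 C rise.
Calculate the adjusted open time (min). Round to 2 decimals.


factor = 2^((40 - 25) / 10) = 2.8284
ot = 58 / 2.8284 = 20.51 min

20.51


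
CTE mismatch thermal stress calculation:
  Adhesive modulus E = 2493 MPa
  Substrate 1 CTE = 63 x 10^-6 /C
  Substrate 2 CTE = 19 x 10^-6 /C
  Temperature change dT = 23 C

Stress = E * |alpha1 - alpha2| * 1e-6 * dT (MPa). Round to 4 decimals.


delta_alpha = |63 - 19| = 44 x 10^-6/C
Stress = 2493 * 44e-6 * 23
= 2.5229 MPa

2.5229


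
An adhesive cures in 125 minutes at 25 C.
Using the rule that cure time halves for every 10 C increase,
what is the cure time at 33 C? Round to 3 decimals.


Factor = 2^((33 - 25) / 10) = 1.7411
Cure time = 125 / 1.7411
= 71.794 minutes

71.794


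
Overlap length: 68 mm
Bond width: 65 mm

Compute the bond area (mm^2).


Bond area = 68 * 65 = 4420 mm^2

4420


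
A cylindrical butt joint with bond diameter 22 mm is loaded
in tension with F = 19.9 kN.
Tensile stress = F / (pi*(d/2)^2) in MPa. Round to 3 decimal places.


Area = pi * (22/2)^2 = 380.1327 mm^2
Stress = 19.9*1000 / 380.1327
= 52.350 MPa

52.350


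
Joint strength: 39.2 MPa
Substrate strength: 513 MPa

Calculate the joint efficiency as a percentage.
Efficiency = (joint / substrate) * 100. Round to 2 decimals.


Efficiency = (39.2 / 513) * 100 = 7.64%

7.64


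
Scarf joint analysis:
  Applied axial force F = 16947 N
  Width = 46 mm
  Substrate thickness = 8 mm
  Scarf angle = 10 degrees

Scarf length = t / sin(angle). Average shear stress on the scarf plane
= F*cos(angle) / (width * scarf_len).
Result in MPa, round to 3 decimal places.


Scarf length = 8 / sin(10 deg) = 46.0702 mm
cos(10 deg) = 0.984808
Shear = 16947 * 0.984808 / (46 * 46.0702)
= 7.875 MPa

7.875


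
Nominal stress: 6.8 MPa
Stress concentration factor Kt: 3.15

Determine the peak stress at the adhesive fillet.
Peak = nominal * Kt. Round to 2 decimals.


Peak stress = 6.8 * 3.15
= 21.42 MPa

21.42


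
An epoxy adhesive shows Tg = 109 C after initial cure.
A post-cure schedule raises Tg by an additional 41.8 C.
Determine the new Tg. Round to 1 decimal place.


New Tg = 109 + 41.8
= 150.8 C

150.8


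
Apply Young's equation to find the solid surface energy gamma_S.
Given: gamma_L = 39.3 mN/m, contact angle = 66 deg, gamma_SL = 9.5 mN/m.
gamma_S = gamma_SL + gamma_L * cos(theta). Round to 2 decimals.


theta_rad = 66 * pi/180 = 1.151917
gamma_S = 9.5 + 39.3 * cos(1.151917)
= 25.48 mN/m

25.48


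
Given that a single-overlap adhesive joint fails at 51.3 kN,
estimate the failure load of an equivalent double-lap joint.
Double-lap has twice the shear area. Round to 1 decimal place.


Double-lap factor = 2
Expected load = 51.3 * 2 = 102.6 kN

102.6


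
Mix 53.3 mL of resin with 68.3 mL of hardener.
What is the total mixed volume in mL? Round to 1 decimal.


Total = 53.3 + 68.3 = 121.6 mL

121.6


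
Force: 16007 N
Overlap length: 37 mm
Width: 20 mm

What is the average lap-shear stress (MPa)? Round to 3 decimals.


Average shear stress = F / (overlap * width)
= 16007 / (37 * 20)
= 21.631 MPa

21.631


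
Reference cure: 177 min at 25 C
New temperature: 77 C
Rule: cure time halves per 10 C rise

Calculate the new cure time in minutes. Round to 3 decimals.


factor = 2^((77-25)/10) = 36.7583
t_new = 177 / 36.7583 = 4.815 min

4.815


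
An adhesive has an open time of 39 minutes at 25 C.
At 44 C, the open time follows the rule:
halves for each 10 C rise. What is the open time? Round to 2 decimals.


Factor = 2^((44-25)/10) = 3.7321
Open time = 39 / 3.7321 = 10.45 min

10.45


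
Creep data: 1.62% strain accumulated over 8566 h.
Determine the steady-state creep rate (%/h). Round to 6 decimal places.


Rate = 1.62 / 8566 = 0.000189 %/h

0.000189


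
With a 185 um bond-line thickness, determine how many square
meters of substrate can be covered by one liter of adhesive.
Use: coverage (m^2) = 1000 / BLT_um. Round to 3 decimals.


Coverage = 1000 / 185 = 5.405 m^2

5.405


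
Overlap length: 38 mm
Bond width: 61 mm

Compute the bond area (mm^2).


Bond area = 38 * 61 = 2318 mm^2

2318


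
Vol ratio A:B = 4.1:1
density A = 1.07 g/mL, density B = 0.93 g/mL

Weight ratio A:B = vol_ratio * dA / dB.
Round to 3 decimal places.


Weight ratio = 4.1 * 1.07 / 0.93
= 4.717

4.717


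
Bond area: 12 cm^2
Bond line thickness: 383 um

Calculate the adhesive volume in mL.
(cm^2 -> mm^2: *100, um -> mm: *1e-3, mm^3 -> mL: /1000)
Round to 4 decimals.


V = 12*100 * 383*1e-3 / 1000
= 0.4596 mL

0.4596


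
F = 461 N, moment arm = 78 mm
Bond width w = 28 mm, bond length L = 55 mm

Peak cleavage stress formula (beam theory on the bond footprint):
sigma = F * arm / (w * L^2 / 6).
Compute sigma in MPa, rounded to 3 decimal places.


sigma = (461 * 78) / (28 * 3025 / 6)
= 35958 * 6 / 84700
= 215748 / 84700
= 2.547 MPa

2.547


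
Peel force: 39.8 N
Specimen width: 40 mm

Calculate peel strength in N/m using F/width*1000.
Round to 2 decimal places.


Peel strength = 39.8 / 40 * 1000 = 995.00 N/m

995.00


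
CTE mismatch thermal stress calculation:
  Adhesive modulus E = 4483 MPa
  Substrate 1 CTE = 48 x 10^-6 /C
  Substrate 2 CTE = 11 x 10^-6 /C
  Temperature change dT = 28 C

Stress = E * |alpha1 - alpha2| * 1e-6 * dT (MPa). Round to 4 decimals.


delta_alpha = |48 - 11| = 37 x 10^-6/C
Stress = 4483 * 37e-6 * 28
= 4.6444 MPa

4.6444


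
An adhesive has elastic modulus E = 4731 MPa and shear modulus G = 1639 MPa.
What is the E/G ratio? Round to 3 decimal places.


E/G = 4731 / 1639 = 2.887

2.887


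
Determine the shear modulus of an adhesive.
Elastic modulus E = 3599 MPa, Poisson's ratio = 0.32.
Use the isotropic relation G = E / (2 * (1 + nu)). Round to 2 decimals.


G = 3599 / (2*(1+0.32)) = 3599 / 2.64
= 1363.26 MPa

1363.26


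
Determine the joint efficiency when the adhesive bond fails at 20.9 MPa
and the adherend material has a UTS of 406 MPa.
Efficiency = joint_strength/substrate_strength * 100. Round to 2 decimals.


Joint efficiency = 20.9 / 406 * 100
= 5.15%

5.15


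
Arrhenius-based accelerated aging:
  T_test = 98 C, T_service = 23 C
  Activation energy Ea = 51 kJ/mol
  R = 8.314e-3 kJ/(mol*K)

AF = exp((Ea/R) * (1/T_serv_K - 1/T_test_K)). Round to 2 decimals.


T_test_K = 371.15, T_serv_K = 296.15
AF = exp((51/8.314e-3) * (1/296.15 - 1/371.15))
= 65.73

65.73


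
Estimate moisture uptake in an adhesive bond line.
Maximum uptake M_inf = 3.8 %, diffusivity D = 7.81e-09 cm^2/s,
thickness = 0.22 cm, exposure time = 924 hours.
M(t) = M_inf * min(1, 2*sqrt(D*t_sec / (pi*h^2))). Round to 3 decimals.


Convert time: 924 h = 3326400 s
ratio = min(1, 2*sqrt(7.81e-09*3326400/(pi*0.22^2)))
= 0.826695
M(t) = 3.8 * 0.826695 = 3.141%

3.141


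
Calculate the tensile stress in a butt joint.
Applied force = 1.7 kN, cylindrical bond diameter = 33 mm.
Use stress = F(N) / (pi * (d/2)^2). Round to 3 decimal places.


A = pi * 16.5^2 = 855.2986 mm^2
sigma = 1700.0 / 855.2986 = 1.988 MPa

1.988


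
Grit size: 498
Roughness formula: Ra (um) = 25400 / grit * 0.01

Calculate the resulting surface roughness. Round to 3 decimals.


Ra = 25400 / 498 * 0.01
= 0.510 um

0.510


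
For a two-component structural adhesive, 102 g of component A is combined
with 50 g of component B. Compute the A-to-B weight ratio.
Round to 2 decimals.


Weight ratio A:B = 102 / 50
= 2.04

2.04


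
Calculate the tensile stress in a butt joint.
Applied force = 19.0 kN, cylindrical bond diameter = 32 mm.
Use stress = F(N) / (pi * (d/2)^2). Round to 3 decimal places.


A = pi * 16.0^2 = 804.2477 mm^2
sigma = 19000.0 / 804.2477 = 23.625 MPa

23.625


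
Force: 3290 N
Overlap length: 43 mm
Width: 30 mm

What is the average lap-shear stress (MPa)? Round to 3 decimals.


Average shear stress = F / (overlap * width)
= 3290 / (43 * 30)
= 2.550 MPa

2.550


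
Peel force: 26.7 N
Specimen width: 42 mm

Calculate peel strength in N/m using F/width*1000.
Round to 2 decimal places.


Peel strength = 26.7 / 42 * 1000 = 635.71 N/m

635.71


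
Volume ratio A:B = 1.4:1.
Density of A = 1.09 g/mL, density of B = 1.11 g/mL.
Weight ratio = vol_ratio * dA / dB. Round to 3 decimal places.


Wt ratio = 1.4 * 1.09 / 1.11
= 1.375

1.375


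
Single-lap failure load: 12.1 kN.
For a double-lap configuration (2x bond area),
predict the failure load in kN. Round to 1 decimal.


Failure load = 12.1 * 2 = 24.2 kN

24.2


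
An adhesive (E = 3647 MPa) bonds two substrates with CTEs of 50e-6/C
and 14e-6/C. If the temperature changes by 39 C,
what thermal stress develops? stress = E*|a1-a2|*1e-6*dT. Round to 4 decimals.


Stress = 3647 * |50 - 14| * 1e-6 * 39
= 5.1204 MPa

5.1204


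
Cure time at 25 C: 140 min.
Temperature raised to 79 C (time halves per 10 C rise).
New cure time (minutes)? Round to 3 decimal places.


Acceleration factor = 2^(54/10) = 42.2243
New time = 140 / 42.2243 = 3.316 min

3.316


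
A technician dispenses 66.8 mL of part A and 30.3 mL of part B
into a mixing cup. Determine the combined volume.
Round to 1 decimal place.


Combined volume = 66.8 + 30.3
= 97.1 mL

97.1


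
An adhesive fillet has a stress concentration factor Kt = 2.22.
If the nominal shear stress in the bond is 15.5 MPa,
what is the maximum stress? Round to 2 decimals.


Max stress = 15.5 * 2.22 = 34.41 MPa

34.41


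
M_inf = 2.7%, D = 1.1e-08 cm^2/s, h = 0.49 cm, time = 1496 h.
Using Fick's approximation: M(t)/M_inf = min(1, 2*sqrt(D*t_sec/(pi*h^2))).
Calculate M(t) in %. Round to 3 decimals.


t = 5385600 s
ratio = min(1, 2*sqrt(1.1e-08*5385600/(pi*0.2401)))
= 0.560496
M(t) = 2.7 * 0.560496 = 1.513%

1.513


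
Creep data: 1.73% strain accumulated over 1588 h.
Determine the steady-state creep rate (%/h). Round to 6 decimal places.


Rate = 1.73 / 1588 = 0.001089 %/h

0.001089


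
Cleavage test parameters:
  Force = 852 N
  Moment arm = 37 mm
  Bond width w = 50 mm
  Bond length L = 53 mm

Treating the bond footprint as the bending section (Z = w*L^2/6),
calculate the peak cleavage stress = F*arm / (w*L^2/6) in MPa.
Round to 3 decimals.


M = 852 * 37 = 31524 N*mm
Z = 50 * 53^2 / 6 = 140450 / 6 mm^3
sigma = M / Z = 6 * 31524 / 140450 = 189144 / 140450
= 1.347 MPa

1.347


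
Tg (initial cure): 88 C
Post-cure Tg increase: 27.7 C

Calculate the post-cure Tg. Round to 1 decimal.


Post-cure Tg = 88 + 27.7 = 115.7 C

115.7


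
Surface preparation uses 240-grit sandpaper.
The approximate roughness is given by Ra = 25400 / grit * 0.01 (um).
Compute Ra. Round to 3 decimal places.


Ra = 25400 / 240 * 0.01
= 254 / 240
= 1.058 um

1.058


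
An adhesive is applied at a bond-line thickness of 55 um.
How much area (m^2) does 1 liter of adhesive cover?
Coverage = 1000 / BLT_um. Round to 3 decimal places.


Coverage = 1000 / 55 = 18.182 m^2

18.182


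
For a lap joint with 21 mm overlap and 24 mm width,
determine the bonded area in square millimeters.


Area = 21 * 24 = 504 mm^2

504


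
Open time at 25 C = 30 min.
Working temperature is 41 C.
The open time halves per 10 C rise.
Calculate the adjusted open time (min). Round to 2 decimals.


factor = 2^((41 - 25) / 10) = 3.0314
ot = 30 / 3.0314 = 9.90 min

9.90


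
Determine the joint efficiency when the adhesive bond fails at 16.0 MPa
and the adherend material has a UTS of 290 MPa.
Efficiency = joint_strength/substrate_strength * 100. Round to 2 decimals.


Joint efficiency = 16.0 / 290 * 100
= 5.52%

5.52


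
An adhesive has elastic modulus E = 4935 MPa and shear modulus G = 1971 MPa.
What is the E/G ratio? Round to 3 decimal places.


E/G = 4935 / 1971 = 2.504

2.504


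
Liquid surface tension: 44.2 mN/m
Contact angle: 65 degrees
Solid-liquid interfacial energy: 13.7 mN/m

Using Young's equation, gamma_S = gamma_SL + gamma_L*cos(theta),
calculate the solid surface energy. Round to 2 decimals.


gamma_S = 13.7 + 44.2 * cos(65)
= 32.38 mN/m

32.38


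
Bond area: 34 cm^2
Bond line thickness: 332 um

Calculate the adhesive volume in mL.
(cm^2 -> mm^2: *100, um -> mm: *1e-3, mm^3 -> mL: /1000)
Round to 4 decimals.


V = 34*100 * 332*1e-3 / 1000
= 1.1288 mL

1.1288


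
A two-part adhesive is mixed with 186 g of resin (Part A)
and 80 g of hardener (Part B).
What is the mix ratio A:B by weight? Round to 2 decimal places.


Mix ratio = mass_A / mass_B
= 186 / 80
= 2.33

2.33


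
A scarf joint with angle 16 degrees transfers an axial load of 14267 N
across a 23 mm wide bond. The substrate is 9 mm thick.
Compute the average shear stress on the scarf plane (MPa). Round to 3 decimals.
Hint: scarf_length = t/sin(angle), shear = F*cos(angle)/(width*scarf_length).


scarf_length = 9 / sin(16 deg) = 32.6516 mm
cos(16 deg) = 0.961262
shear stress = 14267 * 0.961262 / (23 * 32.6516)
= 18.262 MPa

18.262


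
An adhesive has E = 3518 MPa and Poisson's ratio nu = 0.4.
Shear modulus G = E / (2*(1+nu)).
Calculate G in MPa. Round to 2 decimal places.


G = 3518 / (2*(1+0.4))
= 3518 / 2.80
= 1256.43 MPa

1256.43


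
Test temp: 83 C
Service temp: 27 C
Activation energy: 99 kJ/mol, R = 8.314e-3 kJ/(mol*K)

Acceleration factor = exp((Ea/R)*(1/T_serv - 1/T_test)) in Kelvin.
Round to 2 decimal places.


AF = exp((99/0.008314)*(1/300.15 - 1/356.15))
= 511.81

511.81


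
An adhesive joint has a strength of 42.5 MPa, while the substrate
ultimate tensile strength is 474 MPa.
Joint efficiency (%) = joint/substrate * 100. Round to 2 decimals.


Efficiency = 42.5 / 474 * 100
= 8.97%

8.97


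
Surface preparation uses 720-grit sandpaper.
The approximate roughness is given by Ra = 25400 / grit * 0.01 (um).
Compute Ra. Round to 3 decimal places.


Ra = 25400 / 720 * 0.01
= 254 / 720
= 0.353 um

0.353


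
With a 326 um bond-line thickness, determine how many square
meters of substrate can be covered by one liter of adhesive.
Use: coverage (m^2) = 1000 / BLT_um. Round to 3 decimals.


Coverage = 1000 / 326 = 3.067 m^2

3.067


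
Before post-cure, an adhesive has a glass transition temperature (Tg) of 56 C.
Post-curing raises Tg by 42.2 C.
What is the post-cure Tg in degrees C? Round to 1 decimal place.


Tg_post = Tg_base + delta_Tg
= 56 + 42.2
= 98.2 C

98.2


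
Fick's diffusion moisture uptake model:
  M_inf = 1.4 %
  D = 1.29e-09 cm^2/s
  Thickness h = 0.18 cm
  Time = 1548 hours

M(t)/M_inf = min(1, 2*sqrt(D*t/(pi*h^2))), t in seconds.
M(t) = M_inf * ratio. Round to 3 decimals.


t_sec = 1548 * 3600 = 5572800
ratio = 2*sqrt(1.29e-09*5572800/(pi*0.18^2))
= min(1, 0.531513)
= 0.531513
M(t) = 1.4 * 0.531513 = 0.744 %

0.744


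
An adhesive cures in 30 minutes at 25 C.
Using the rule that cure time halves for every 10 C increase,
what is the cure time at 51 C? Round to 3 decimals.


Factor = 2^((51 - 25) / 10) = 6.0629
Cure time = 30 / 6.0629
= 4.948 minutes

4.948


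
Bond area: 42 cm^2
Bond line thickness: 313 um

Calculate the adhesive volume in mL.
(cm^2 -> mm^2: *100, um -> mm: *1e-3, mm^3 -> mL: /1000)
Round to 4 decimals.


V = 42*100 * 313*1e-3 / 1000
= 1.3146 mL

1.3146


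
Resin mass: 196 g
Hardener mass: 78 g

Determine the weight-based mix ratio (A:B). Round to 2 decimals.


Ratio = 196 / 78 = 2.51

2.51


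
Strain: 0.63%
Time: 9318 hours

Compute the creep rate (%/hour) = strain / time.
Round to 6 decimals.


Creep rate = 0.63 / 9318
= 0.000068 %/h

0.000068


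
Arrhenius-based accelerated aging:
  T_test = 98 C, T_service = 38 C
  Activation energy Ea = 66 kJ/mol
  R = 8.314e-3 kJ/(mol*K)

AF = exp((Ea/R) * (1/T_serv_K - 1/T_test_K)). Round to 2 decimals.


T_test_K = 371.15, T_serv_K = 311.15
AF = exp((66/8.314e-3) * (1/311.15 - 1/371.15))
= 61.83

61.83


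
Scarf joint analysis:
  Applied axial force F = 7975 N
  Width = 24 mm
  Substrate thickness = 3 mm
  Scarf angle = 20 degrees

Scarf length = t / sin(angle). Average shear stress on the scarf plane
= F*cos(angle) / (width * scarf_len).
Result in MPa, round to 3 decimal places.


Scarf length = 3 / sin(20 deg) = 8.7714 mm
cos(20 deg) = 0.939693
Shear = 7975 * 0.939693 / (24 * 8.7714)
= 35.599 MPa

35.599


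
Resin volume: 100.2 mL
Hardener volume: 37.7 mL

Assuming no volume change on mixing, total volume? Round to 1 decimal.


V_total = 100.2 + 37.7 = 137.9 mL

137.9


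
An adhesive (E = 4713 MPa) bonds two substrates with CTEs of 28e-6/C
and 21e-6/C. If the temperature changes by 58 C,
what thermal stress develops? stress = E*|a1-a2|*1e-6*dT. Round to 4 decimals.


Stress = 4713 * |28 - 21| * 1e-6 * 58
= 1.9135 MPa

1.9135


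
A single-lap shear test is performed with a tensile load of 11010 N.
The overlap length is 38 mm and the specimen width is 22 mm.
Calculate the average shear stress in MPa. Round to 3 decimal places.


Shear stress = F / (overlap * width)
= 11010 / (38 * 22)
= 11010 / 836
= 13.170 MPa

13.170


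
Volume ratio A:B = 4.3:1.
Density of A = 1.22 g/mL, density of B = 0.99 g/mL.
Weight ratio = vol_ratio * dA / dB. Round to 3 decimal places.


Wt ratio = 4.3 * 1.22 / 0.99
= 5.299

5.299


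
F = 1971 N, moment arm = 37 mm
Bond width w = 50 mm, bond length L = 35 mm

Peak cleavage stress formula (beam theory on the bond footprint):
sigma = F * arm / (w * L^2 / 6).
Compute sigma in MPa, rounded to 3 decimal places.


sigma = (1971 * 37) / (50 * 1225 / 6)
= 72927 * 6 / 61250
= 437562 / 61250
= 7.144 MPa

7.144


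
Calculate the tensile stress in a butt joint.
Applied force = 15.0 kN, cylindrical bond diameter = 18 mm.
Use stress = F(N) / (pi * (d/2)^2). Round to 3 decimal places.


A = pi * 9.0^2 = 254.4690 mm^2
sigma = 15000.0 / 254.4690 = 58.946 MPa

58.946


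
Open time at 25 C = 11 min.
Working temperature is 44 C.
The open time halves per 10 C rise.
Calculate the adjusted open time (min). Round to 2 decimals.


factor = 2^((44 - 25) / 10) = 3.7321
ot = 11 / 3.7321 = 2.95 min

2.95


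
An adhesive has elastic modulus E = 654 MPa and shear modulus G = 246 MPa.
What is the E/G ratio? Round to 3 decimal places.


E/G = 654 / 246 = 2.659

2.659


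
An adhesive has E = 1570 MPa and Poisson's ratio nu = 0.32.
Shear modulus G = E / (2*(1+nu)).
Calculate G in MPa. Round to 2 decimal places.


G = 1570 / (2*(1+0.32))
= 1570 / 2.64
= 594.70 MPa

594.70


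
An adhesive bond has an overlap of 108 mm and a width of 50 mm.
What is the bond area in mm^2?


Bond area = overlap * width
= 108 * 50
= 5400 mm^2

5400


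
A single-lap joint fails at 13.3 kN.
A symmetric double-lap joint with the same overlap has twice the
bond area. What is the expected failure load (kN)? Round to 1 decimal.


Double-lap load = 2 * 13.3 = 26.6 kN

26.6


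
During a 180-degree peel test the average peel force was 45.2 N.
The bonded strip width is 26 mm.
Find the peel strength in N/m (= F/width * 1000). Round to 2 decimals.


Peel strength = F/width * 1000
= 45.2 / 26 * 1000
= 1738.46 N/m

1738.46


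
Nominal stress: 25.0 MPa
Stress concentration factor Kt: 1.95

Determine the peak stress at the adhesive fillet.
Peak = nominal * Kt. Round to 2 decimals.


Peak stress = 25.0 * 1.95
= 48.75 MPa

48.75


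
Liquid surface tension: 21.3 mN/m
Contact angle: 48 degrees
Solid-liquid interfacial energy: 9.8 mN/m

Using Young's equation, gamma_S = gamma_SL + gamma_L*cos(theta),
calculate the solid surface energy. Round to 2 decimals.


gamma_S = 9.8 + 21.3 * cos(48)
= 24.05 mN/m

24.05


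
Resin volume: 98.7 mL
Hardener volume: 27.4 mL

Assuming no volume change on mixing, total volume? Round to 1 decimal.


V_total = 98.7 + 27.4 = 126.1 mL

126.1


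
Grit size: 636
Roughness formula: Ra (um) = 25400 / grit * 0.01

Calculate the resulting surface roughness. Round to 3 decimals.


Ra = 25400 / 636 * 0.01
= 0.399 um

0.399


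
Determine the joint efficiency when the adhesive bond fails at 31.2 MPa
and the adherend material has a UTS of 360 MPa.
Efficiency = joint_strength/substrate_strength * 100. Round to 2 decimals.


Joint efficiency = 31.2 / 360 * 100
= 8.67%

8.67


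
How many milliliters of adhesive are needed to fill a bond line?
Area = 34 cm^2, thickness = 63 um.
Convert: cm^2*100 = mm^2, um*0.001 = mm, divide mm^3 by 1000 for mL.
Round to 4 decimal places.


= (34 * 100) * (63 * 0.001) / 1000
= 0.2142 mL

0.2142


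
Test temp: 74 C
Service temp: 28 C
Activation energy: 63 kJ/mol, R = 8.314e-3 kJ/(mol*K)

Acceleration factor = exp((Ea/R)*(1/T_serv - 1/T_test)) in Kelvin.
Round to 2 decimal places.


AF = exp((63/0.008314)*(1/301.15 - 1/347.15))
= 28.06

28.06


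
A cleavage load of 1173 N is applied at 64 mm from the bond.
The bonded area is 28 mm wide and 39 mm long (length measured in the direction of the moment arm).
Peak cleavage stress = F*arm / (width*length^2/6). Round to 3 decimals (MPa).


Moment = 1173 * 64 = 75072 N*mm
Section modulus = 28 * 1521 / 6 = 42588 / 6 mm^3
Stress = 75072 / (42588 / 6) = 450432 / 42588
= 10.577 MPa

10.577


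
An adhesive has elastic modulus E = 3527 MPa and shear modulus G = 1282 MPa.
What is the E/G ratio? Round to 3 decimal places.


E/G = 3527 / 1282 = 2.751

2.751


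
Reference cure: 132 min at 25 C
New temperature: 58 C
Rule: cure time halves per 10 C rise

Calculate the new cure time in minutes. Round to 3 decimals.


factor = 2^((58-25)/10) = 9.8492
t_new = 132 / 9.8492 = 13.402 min

13.402


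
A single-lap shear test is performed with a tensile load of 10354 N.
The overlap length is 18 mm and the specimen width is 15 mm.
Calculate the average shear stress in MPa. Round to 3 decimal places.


Shear stress = F / (overlap * width)
= 10354 / (18 * 15)
= 10354 / 270
= 38.348 MPa

38.348


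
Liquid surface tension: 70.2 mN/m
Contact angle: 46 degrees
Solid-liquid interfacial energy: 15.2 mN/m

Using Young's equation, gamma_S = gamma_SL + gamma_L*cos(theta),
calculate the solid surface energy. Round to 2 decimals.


gamma_S = 15.2 + 70.2 * cos(46)
= 63.97 mN/m

63.97


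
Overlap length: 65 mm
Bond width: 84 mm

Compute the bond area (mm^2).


Bond area = 65 * 84 = 5460 mm^2

5460


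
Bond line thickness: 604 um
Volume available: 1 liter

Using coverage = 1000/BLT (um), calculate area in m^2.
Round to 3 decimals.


1 L = 1e6 mm^3, thickness = 604 um = 0.604 mm
Area = 1e6 / 0.604 mm^2 = (1e6 / 0.604) / 1e6 m^2 = 1000 / 604 m^2
= 1.656 m^2

1.656


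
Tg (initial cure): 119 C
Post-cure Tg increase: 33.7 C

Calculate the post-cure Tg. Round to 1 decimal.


Post-cure Tg = 119 + 33.7 = 152.7 C

152.7


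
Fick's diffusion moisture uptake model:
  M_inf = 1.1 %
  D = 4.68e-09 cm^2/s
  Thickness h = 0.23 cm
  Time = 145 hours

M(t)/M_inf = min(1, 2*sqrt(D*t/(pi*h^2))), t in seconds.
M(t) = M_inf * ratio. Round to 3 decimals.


t_sec = 145 * 3600 = 522000
ratio = 2*sqrt(4.68e-09*522000/(pi*0.23^2))
= min(1, 0.242485)
= 0.242485
M(t) = 1.1 * 0.242485 = 0.267 %

0.267


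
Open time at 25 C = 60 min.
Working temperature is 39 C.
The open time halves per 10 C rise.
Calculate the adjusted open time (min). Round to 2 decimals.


factor = 2^((39 - 25) / 10) = 2.6390
ot = 60 / 2.6390 = 22.74 min

22.74


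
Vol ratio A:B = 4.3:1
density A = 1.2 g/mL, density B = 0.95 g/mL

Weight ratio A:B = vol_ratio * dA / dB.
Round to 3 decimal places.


Weight ratio = 4.3 * 1.2 / 0.95
= 5.432

5.432


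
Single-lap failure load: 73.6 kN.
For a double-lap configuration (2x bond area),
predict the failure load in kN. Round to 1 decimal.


Failure load = 73.6 * 2 = 147.2 kN

147.2


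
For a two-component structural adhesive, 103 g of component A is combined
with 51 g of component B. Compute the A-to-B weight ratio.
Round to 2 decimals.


Weight ratio A:B = 103 / 51
= 2.02

2.02


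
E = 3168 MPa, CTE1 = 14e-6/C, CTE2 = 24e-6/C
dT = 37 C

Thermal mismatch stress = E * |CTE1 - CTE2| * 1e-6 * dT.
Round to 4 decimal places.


= 3168 * 10e-6 * 37
= 1.1722 MPa

1.1722


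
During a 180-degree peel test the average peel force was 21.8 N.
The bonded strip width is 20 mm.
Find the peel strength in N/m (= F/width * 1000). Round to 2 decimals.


Peel strength = F/width * 1000
= 21.8 / 20 * 1000
= 1090.00 N/m

1090.00


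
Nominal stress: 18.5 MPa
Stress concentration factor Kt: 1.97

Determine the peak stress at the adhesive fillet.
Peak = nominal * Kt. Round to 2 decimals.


Peak stress = 18.5 * 1.97
= 36.45 MPa

36.45


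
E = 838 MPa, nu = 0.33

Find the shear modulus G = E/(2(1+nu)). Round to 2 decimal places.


G = 838 / (2 * 1.33)
= 315.04 MPa

315.04


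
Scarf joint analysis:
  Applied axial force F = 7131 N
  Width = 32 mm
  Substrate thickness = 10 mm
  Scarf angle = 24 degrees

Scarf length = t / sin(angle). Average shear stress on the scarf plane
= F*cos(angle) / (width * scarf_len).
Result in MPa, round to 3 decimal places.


Scarf length = 10 / sin(24 deg) = 24.5859 mm
cos(24 deg) = 0.913545
Shear = 7131 * 0.913545 / (32 * 24.5859)
= 8.280 MPa

8.280


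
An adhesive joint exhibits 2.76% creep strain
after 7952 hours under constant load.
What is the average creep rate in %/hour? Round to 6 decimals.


Creep rate = strain / time
= 2.76 / 7952
= 0.000347 %/h

0.000347


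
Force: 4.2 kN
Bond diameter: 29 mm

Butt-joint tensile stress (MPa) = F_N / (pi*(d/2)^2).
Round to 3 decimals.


F_N = 4.2 * 1000 = 4200.0 N
A = pi*(14.5)^2 = 660.5199 mm^2
stress = 4200.0 / 660.5199 = 6.359 MPa

6.359


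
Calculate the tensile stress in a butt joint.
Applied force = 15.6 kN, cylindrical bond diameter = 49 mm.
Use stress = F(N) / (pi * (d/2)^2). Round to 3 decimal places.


A = pi * 24.5^2 = 1885.7410 mm^2
sigma = 15600.0 / 1885.7410 = 8.273 MPa

8.273


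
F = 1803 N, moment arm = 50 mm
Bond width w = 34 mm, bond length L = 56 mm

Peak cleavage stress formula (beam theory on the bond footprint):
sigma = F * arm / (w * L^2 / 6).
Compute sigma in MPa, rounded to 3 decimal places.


sigma = (1803 * 50) / (34 * 3136 / 6)
= 90150 * 6 / 106624
= 540900 / 106624
= 5.073 MPa

5.073


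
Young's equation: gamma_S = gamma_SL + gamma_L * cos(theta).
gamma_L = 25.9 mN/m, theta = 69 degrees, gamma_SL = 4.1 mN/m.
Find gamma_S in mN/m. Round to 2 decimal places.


cos(69 deg) = 0.358368
gamma_S = 4.1 + 25.9 * 0.358368
= 13.38 mN/m

13.38


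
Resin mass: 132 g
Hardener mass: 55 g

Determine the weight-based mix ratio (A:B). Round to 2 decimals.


Ratio = 132 / 55 = 2.40

2.40


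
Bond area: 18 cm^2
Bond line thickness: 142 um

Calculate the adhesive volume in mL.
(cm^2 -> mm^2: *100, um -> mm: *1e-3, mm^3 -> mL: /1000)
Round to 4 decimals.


V = 18*100 * 142*1e-3 / 1000
= 0.2556 mL

0.2556


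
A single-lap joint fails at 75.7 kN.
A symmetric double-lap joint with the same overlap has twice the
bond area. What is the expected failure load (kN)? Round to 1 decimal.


Double-lap load = 2 * 75.7 = 151.4 kN

151.4


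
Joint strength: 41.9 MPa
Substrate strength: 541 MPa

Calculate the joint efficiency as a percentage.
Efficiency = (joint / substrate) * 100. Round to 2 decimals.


Efficiency = (41.9 / 541) * 100 = 7.74%

7.74


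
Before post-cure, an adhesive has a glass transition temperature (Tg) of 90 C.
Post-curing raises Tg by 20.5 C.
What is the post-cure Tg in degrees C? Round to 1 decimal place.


Tg_post = Tg_base + delta_Tg
= 90 + 20.5
= 110.5 C

110.5


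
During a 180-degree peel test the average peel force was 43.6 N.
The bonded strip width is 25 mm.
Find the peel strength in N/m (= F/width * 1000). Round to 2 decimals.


Peel strength = F/width * 1000
= 43.6 / 25 * 1000
= 1744.00 N/m

1744.00


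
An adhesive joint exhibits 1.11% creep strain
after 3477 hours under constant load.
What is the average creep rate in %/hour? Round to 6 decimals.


Creep rate = strain / time
= 1.11 / 3477
= 0.000319 %/h

0.000319


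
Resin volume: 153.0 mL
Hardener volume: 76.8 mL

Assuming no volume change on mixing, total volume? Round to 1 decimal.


V_total = 153.0 + 76.8 = 229.8 mL

229.8


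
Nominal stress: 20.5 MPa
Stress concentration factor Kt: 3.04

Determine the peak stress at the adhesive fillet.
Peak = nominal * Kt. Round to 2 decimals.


Peak stress = 20.5 * 3.04
= 62.32 MPa

62.32


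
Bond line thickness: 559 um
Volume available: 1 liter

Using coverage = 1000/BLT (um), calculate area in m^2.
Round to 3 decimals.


1 L = 1e6 mm^3, thickness = 559 um = 0.559 mm
Area = 1e6 / 0.559 mm^2 = (1e6 / 0.559) / 1e6 m^2 = 1000 / 559 m^2
= 1.789 m^2

1.789


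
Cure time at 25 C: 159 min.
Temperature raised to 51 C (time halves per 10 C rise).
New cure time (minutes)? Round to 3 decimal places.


Acceleration factor = 2^(26/10) = 6.0629
New time = 159 / 6.0629 = 26.225 min

26.225


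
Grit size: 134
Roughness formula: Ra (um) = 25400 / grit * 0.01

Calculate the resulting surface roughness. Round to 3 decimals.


Ra = 25400 / 134 * 0.01
= 1.896 um

1.896


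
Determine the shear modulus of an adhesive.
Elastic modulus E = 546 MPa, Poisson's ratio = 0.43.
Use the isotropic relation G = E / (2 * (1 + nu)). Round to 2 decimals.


G = 546 / (2*(1+0.43)) = 546 / 2.86
= 190.91 MPa

190.91


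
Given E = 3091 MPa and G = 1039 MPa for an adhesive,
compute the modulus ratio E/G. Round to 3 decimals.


E/G ratio = 3091 / 1039 = 2.975

2.975


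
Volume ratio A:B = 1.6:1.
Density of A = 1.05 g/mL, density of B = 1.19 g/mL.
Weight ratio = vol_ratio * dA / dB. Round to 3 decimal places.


Wt ratio = 1.6 * 1.05 / 1.19
= 1.412

1.412


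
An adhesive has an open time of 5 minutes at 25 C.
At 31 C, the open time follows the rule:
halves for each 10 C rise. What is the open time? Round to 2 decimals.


Factor = 2^((31-25)/10) = 1.5157
Open time = 5 / 1.5157 = 3.30 min

3.30


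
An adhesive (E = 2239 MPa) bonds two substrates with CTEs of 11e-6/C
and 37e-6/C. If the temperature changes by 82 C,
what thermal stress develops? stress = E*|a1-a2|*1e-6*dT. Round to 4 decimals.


Stress = 2239 * |11 - 37| * 1e-6 * 82
= 4.7735 MPa

4.7735


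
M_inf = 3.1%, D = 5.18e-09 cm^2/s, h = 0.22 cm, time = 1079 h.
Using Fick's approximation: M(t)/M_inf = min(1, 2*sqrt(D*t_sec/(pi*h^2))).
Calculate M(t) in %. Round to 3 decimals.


t = 3884400 s
ratio = min(1, 2*sqrt(5.18e-09*3884400/(pi*0.0484)))
= 0.727544
M(t) = 3.1 * 0.727544 = 2.255%

2.255


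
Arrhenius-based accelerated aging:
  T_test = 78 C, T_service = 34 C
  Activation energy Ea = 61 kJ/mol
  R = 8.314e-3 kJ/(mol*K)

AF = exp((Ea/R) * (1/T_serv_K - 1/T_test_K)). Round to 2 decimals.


T_test_K = 351.15, T_serv_K = 307.15
AF = exp((61/8.314e-3) * (1/307.15 - 1/351.15))
= 19.95

19.95


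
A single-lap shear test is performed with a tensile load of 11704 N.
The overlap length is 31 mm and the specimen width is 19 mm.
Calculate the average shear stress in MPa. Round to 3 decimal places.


Shear stress = F / (overlap * width)
= 11704 / (31 * 19)
= 11704 / 589
= 19.871 MPa

19.871


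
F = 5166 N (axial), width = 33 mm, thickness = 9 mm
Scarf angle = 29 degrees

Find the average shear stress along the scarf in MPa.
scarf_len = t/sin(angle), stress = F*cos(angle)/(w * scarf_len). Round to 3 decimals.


scarf_len = 9/sin(29 deg) = 18.5640
cos(29 deg) = 0.874620
stress = 5166*0.874620/(33*18.5640) = 7.375 MPa

7.375


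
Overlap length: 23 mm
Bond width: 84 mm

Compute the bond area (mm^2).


Bond area = 23 * 84 = 1932 mm^2

1932


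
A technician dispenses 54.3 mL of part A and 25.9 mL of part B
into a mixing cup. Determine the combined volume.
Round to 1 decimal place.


Combined volume = 54.3 + 25.9
= 80.2 mL

80.2


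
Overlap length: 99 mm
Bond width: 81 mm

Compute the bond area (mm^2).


Bond area = 99 * 81 = 8019 mm^2

8019


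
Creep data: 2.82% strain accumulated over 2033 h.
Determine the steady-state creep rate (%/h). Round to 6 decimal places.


Rate = 2.82 / 2033 = 0.001387 %/h

0.001387


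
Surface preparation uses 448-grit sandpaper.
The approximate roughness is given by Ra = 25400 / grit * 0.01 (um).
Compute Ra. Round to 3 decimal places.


Ra = 25400 / 448 * 0.01
= 254 / 448
= 0.567 um

0.567


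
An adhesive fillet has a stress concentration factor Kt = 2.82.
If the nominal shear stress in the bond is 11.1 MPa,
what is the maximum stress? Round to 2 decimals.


Max stress = 11.1 * 2.82 = 31.30 MPa

31.30


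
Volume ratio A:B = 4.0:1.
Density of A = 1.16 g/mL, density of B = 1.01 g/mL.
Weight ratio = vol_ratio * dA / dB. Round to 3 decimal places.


Wt ratio = 4.0 * 1.16 / 1.01
= 4.594

4.594


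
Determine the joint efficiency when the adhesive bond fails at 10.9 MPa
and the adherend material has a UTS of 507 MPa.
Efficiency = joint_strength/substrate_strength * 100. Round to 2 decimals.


Joint efficiency = 10.9 / 507 * 100
= 2.15%

2.15


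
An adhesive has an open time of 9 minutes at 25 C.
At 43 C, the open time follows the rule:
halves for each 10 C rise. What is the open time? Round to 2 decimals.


Factor = 2^((43-25)/10) = 3.4822
Open time = 9 / 3.4822 = 2.58 min

2.58


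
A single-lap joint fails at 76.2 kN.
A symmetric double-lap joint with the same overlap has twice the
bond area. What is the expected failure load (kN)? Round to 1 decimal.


Double-lap load = 2 * 76.2 = 152.4 kN

152.4


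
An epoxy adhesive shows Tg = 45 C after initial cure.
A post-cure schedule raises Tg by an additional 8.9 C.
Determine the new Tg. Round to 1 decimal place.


New Tg = 45 + 8.9
= 53.9 C

53.9


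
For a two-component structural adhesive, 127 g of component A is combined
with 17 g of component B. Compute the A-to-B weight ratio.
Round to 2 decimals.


Weight ratio A:B = 127 / 17
= 7.47

7.47


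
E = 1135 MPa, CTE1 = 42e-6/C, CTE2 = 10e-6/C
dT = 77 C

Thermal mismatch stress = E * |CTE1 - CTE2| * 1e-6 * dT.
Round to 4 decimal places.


= 1135 * 32e-6 * 77
= 2.7966 MPa

2.7966


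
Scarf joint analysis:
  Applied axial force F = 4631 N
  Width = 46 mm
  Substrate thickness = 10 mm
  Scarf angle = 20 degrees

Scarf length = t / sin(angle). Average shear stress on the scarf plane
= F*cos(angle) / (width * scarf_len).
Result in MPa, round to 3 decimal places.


Scarf length = 10 / sin(20 deg) = 29.2380 mm
cos(20 deg) = 0.939693
Shear = 4631 * 0.939693 / (46 * 29.2380)
= 3.236 MPa

3.236


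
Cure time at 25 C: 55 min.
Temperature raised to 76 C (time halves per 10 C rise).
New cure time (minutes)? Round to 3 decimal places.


Acceleration factor = 2^(51/10) = 34.2968
New time = 55 / 34.2968 = 1.604 min

1.604


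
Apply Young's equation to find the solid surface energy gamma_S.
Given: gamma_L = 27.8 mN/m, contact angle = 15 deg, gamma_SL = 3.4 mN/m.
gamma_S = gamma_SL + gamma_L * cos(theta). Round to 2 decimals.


theta_rad = 15 * pi/180 = 0.261799
gamma_S = 3.4 + 27.8 * cos(0.261799)
= 30.25 mN/m

30.25


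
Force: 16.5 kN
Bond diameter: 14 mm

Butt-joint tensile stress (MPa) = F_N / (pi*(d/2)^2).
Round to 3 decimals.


F_N = 16.5 * 1000 = 16500.0 N
A = pi*(7.0)^2 = 153.9380 mm^2
stress = 16500.0 / 153.9380 = 107.186 MPa

107.186


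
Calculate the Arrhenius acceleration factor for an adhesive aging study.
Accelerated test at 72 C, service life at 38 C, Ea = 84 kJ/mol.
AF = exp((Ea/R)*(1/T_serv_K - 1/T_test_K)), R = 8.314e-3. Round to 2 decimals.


T_test = 345.15 K, T_serv = 311.15 K
Ea/R = 84 / 0.008314 = 10103.44
AF = exp(10103.44 * (1/311.15 - 1/345.15))
= 24.50

24.50


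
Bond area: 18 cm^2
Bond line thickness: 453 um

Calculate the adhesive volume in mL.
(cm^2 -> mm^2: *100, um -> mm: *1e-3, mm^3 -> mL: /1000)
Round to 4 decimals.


V = 18*100 * 453*1e-3 / 1000
= 0.8154 mL

0.8154


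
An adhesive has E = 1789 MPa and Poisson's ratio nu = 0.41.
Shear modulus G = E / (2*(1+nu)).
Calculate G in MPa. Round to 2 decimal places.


G = 1789 / (2*(1+0.41))
= 1789 / 2.82
= 634.40 MPa

634.40


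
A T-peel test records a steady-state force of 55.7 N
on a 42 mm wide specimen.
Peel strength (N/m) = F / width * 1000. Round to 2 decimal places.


Peel strength = 55.7 / 42 * 1000
= 1326.19 N/m

1326.19
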